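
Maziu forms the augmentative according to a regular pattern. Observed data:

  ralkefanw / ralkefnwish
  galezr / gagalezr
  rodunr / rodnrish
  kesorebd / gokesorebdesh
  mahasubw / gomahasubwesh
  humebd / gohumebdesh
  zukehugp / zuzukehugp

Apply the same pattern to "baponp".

"baponp" has second-to-last letter 'n'. The stems whose second-to-last letter is 'n' (rodunr → rodnrish, ralkefanw → ralkefnwish) delete the last vowel and add -ish.
So baponp → bapnpish.

bapnpish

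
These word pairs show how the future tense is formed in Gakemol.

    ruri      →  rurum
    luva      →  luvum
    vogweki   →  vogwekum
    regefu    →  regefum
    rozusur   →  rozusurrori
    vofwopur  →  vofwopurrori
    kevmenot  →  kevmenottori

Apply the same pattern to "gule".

gulum

regefu and rozusur both have last vowel 'u' yet inflect differently (regefum, rozusurrori), so the last vowel is not what conditions the rule; whether the stem ends in a vowel or a consonant is.
"gule" ends in a vowel. The stems ending in a vowel (ruri → rurum, luva → luvum, vogweki → vogwekum) drop the final letter and add -um.
The other pattern: stems ending in a consonant double the final consonant and add -ori.
So gule → gulum.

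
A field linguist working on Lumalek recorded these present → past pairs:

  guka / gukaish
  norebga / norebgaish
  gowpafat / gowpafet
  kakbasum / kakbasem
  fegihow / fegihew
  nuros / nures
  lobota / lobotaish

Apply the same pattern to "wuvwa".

gowpafat and guka both have last vowel 'a' yet inflect differently (gowpafet, gukaish), so the last vowel is not what conditions the rule; whether the stem ends in a vowel or a consonant is.
"wuvwa" ends in a vowel. The stems ending in a vowel (guka → gukaish, lobota → lobotaish, norebga → norebgaish) add -ish.
The other pattern: stems ending in a consonant change the last vowel to 'e'.
So wuvwa → wuvwaish.

wuvwaish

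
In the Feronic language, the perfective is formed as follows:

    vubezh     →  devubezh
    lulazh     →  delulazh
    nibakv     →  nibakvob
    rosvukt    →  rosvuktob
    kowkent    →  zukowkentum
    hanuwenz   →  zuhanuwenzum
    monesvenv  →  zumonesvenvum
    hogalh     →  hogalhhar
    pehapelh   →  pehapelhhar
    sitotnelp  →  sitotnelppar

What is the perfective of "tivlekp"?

tivlekpob

rosvukt and kowkent both end in -t yet inflect differently (rosvuktob, zukowkentum), so the final letter is not what conditions the rule; the second-to-last letter is.
"tivlekp" has second-to-last letter 'k'. The stems whose second-to-last letter is 'k' (nibakv → nibakvob, rosvukt → rosvuktob) add -ob.
The other patterns: stems whose second-to-last letter is 'z' add the prefix de-; stems whose second-to-last letter is 'n' add zu- … -um around the stem; stems whose second-to-last letter is 'l' double the final consonant and add -ar.
So tivlekp → tivlekpob.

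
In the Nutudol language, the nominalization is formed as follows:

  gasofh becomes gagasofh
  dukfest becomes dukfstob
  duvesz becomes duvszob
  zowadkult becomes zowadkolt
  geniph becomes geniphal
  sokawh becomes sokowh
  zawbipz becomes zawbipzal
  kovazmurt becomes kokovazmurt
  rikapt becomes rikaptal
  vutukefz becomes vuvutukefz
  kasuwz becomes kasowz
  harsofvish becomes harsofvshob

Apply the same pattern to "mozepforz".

gasofh and harsofvish both end in -h yet inflect differently (gagasofh, harsofvshob), so the final letter is not what conditions the rule; the second-to-last letter is.
"mozepforz" has second-to-last letter 'r'. The one such stem in the data (kovazmurt → kokovazmurt) repeats the first consonant+vowel as a prefix (as do vutukefz, gasofh), so the same rule applies.
The other patterns: stems whose second-to-last letter is 's' delete the last vowel and add -ob; stems whose second-to-last letter is 'p' add -al; stems whose second-to-last letter is 'l' or 'w' change the last vowel to 'o'.
So mozepforz → momozepforz.

momozepforz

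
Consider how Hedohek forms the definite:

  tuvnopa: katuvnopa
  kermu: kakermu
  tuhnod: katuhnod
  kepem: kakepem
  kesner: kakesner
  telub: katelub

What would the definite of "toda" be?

katoda

Every pair shown (tuvnopa → katuvnopa, kermu → kakermu, tuhnod → katuhnod, …) follows the same rule: add the prefix ka-.
So toda → katoda.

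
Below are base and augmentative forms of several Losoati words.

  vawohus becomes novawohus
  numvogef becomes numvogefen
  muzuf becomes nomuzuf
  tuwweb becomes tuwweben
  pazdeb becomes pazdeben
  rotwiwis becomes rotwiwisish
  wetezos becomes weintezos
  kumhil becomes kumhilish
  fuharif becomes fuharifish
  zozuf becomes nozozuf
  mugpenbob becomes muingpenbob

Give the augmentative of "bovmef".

vawohus and wetezos both end in -s yet inflect differently (novawohus, weintezos), so the final letter is not what conditions the rule; the last vowel is.
"bovmef" has last vowel 'e'. The stems whose last vowel is 'e' (numvogef → numvogefen, tuwweb → tuwweben, pazdeb → pazdeben) add -en.
The other patterns: stems whose last vowel is 'u' add the prefix no-; stems whose last vowel is 'o' insert -in- after the first vowel; stems whose last vowel is 'i' add -ish.
So bovmef → bovmefen.

bovmefen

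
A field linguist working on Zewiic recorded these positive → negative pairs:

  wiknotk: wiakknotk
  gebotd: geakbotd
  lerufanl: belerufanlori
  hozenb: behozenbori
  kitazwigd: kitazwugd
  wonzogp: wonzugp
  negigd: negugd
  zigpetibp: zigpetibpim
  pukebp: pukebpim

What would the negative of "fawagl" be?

"fawagl" has second-to-last letter 'g'. The stems whose second-to-last letter is 'g' (kitazwigd → kitazwugd, wonzogp → wonzugp, negigd → negugd) change the last vowel to 'u'.
So fawagl → fawugl.

fawugl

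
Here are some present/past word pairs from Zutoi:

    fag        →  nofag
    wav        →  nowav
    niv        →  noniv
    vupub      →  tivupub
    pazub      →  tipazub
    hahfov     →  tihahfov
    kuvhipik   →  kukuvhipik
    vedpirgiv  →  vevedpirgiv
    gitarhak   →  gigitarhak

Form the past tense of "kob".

nokob

"kob" has 1 vowel. The stems with 1 vowel (fag → nofag, wav → nowav, niv → noniv) add the prefix no-.
So kob → nokob.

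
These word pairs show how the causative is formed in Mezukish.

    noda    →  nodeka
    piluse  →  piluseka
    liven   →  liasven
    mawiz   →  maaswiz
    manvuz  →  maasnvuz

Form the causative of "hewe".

heweka

liven and piluse both have last vowel 'e' yet inflect differently (liasven, piluseka), so the last vowel is not what conditions the rule; whether the stem ends in a vowel or a consonant is.
"hewe" ends in a vowel. The stems ending in a vowel (noda → nodeka, piluse → piluseka) drop the final letter and add -eka.
So hewe → heweka.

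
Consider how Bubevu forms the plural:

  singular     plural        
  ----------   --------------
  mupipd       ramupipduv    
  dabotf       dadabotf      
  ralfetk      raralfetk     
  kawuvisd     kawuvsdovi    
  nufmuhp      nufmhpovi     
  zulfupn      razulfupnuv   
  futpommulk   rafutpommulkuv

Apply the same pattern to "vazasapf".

futpommulk and ralfetk both end in -k yet inflect differently (rafutpommulkuv, raralfetk), so the final letter is not what conditions the rule; the second-to-last letter is.
"vazasapf" has second-to-last letter 'p'. The stems whose second-to-last letter is 'p' (mupipd → ramupipduv, zulfupn → razulfupnuv) add ra- … -uv around the stem.
So vazasapf → ravazasapfuv.

ravazasapfuv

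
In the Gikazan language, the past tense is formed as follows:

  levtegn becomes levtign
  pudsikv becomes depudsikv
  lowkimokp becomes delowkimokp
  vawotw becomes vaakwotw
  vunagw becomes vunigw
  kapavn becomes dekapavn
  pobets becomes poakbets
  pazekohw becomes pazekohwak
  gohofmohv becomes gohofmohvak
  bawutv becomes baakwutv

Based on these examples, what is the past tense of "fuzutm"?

vunagw and vawotw both end in -w yet inflect differently (vunigw, vaakwotw), so the final letter is not what conditions the rule; the second-to-last letter is.
"fuzutm" has second-to-last letter 't'. The stems whose second-to-last letter is 't' (vawotw → vaakwotw, pobets → poakbets, bawutv → baakwutv) insert -ak- after the first vowel.
The other patterns: stems whose second-to-last letter is 'g' change the last vowel to 'i'; stems whose second-to-last letter is 'h' add -ak; stems whose second-to-last letter is 'k' or 'v' add the prefix de-.
So fuzutm → fuakzutm.

fuakzutm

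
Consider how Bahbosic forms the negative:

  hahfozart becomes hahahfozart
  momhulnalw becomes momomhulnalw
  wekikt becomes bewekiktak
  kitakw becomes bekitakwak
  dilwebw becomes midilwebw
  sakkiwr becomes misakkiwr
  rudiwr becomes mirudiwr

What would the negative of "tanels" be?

hahfozart and wekikt both end in -t yet inflect differently (hahahfozart, bewekiktak), so the final letter is not what conditions the rule; the second-to-last letter is.
"tanels" has second-to-last letter 'l'. The one such stem in the data (momhulnalw → momomhulnalw) repeats the first consonant+vowel as a prefix (as does hahfozart), so the same rule applies.
So tanels → tatanels.

tatanels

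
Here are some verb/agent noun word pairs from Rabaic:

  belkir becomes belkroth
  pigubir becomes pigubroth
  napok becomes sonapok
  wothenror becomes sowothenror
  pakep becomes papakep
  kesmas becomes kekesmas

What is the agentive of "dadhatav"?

dadadhatav

"dadhatav" has last vowel 'a'. The one such stem in the data (kesmas → kekesmas) repeats the first consonant+vowel as a prefix (as does pakep), so the same rule applies.
The other patterns: stems whose last vowel is 'i' delete the last vowel and add -oth; stems whose last vowel is 'o' add the prefix so-.
So dadhatav → dadadhatav.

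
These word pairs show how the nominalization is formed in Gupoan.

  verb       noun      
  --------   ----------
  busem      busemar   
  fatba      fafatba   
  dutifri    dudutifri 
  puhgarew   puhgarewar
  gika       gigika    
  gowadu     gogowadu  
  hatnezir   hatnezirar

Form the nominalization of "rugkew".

rugkewar

hatnezir and dutifri both have last vowel 'i' yet inflect differently (hatnezirar, dudutifri), so the last vowel is not what conditions the rule; whether the stem ends in a vowel or a consonant is.
"rugkew" ends in a consonant. The stems ending in a consonant (busem → busemar, puhgarew → puhgarewar, hatnezir → hatnezirar) add -ar.
So rugkew → rugkewar.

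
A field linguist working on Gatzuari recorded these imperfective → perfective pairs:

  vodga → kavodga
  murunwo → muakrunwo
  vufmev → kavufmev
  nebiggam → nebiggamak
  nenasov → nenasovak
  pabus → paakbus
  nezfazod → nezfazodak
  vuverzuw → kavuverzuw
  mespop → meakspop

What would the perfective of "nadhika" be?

nadhikaak

nenasov and vufmev both end in -v yet inflect differently (nenasovak, kavufmev), so the final letter is not what conditions the rule; the first letter is.
"nadhika" begins with n-. The stems beginning with n- (nenasov → nenasovak, nezfazod → nezfazodak, nebiggam → nebiggamak) add -ak.
The other patterns: stems beginning with v- add the prefix ka-; stems beginning with m- or p- insert -ak- after the first vowel.
So nadhika → nadhikaak.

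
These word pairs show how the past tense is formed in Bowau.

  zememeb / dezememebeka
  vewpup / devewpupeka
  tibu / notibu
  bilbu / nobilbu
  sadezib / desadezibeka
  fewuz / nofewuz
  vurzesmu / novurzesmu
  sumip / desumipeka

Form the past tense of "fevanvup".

defevanvupeka

bilbu and vewpup both have last vowel 'u' yet inflect differently (nobilbu, devewpupeka), so the last vowel is not what conditions the rule; the final letter is.
"fevanvup" ends in -p. The stems ending in -p (vewpup → devewpupeka, sumip → desumipeka) add de- … -eka around the stem.
So fevanvup → defevanvupeka.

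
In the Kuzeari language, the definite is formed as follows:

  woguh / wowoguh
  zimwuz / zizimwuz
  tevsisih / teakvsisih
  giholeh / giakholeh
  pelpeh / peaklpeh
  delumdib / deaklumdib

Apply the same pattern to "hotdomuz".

hohotdomuz

woguh and tevsisih both end in -h yet inflect differently (wowoguh, teakvsisih), so the final letter is not what conditions the rule; the last vowel is.
"hotdomuz" has last vowel 'u'. The stems whose last vowel is 'u' (woguh → wowoguh, zimwuz → zizimwuz) repeat the first consonant+vowel as a prefix.
The other pattern: stems whose last vowel is 'e' or 'i' insert -ak- after the first vowel.
So hotdomuz → hohotdomuz.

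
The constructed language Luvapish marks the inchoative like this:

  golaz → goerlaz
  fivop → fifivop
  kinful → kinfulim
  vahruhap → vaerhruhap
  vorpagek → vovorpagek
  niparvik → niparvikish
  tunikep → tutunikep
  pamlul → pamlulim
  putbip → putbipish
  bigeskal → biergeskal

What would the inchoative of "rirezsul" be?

rirezsulim

pamlul and bigeskal both end in -l yet inflect differently (pamlulim, biergeskal), so the final letter is not what conditions the rule; the last vowel is.
"rirezsul" has last vowel 'u'. The stems whose last vowel is 'u' (pamlul → pamlulim, kinful → kinfulim) add -im.
The other patterns: stems whose last vowel is 'a' insert -er- after the first vowel; stems whose last vowel is 'e' or 'o' repeat the first consonant+vowel as a prefix; stems whose last vowel is 'i' add -ish.
So rirezsul → rirezsulim.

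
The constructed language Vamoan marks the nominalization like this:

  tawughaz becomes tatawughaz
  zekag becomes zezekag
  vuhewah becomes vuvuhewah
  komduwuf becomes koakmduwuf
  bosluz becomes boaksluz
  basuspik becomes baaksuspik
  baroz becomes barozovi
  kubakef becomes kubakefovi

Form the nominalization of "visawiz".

tawughaz and bosluz both end in -z yet inflect differently (tatawughaz, boaksluz), so the final letter is not what conditions the rule; the last vowel is.
"visawiz" has last vowel 'i'. The one such stem in the data (basuspik → baaksuspik) inserts -ak- after the first vowel (as do komduwuf, bosluz), so the same rule applies.
The other patterns: stems whose last vowel is 'a' repeat the first consonant+vowel as a prefix; stems whose last vowel is 'e' or 'o' add -ovi.
So visawiz → viaksawiz.

viaksawiz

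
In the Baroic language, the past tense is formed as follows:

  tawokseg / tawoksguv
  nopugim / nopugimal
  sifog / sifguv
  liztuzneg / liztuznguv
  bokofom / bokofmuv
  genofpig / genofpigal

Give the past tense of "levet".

nopugim and bokofom both end in -m yet inflect differently (nopugimal, bokofmuv), so the final letter is not what conditions the rule; the last vowel is.
"levet" has last vowel 'e'. The stems whose last vowel is 'e' (tawokseg → tawoksguv, liztuzneg → liztuznguv) delete the last vowel and add -uv.
So levet → levtuv.

levtuv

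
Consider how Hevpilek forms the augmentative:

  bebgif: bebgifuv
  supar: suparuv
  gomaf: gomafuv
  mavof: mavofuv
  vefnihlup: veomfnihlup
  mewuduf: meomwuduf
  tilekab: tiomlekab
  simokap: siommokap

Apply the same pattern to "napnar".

bebgif and mewuduf both end in -f yet inflect differently (bebgifuv, meomwuduf), so the final letter is not what conditions the rule; the number of vowels is.
"napnar" has 2 vowels. The stems with 2 vowels (bebgif → bebgifuv, supar → suparuv, gomaf → gomafuv) add -uv.
So napnar → napnaruv.

napnaruv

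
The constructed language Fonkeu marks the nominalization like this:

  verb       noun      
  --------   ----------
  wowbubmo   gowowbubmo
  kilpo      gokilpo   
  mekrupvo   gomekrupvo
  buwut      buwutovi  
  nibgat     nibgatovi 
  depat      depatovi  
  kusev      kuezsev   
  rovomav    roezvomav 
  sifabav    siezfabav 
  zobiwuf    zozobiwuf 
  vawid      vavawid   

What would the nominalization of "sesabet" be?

sesabetovi

nibgat and rovomav both have last vowel 'a' yet inflect differently (nibgatovi, roezvomav), so the last vowel is not what conditions the rule; the final letter is.
"sesabet" ends in -t. The stems ending in -t (buwut → buwutovi, nibgat → nibgatovi, depat → depatovi) add -ovi.
The other patterns: stems ending in -o add the prefix go-; stems ending in -v insert -ez- after the first vowel; stems ending in -d or -f repeat the first consonant+vowel as a prefix.
So sesabet → sesabetovi.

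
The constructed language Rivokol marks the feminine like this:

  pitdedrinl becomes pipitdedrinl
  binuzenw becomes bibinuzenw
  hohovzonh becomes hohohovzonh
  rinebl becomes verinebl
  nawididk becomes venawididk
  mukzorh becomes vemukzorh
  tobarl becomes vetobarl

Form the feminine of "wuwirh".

"wuwirh" has second-to-last letter 'r'. The stems whose second-to-last letter is 'r' (mukzorh → vemukzorh, tobarl → vetobarl) add the prefix ve-.
The other pattern: stems whose second-to-last letter is 'n' repeat the first consonant+vowel as a prefix.
So wuwirh → vewuwirh.

vewuwirh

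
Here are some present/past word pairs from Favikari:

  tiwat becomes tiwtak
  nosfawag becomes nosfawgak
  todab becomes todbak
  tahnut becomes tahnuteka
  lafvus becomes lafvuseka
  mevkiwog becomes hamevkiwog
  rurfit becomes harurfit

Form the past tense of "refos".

tiwat and tahnut both end in -t yet inflect differently (tiwtak, tahnuteka), so the final letter is not what conditions the rule; the last vowel is.
"refos" has last vowel 'o'. The one such stem in the data (mevkiwog → hamevkiwog) adds the prefix ha-, so the same rule applies.
So refos → harefos.

harefos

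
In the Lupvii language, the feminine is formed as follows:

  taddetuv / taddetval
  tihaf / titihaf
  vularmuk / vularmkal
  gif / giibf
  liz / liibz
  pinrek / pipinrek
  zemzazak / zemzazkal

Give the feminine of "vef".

gif and tihaf both end in -f yet inflect differently (giibf, titihaf), so the final letter is not what conditions the rule; the number of vowels is.
"vef" has 1 vowel. The stems with 1 vowel (gif → giibf, liz → liibz) insert -ib- after the first vowel.
The other patterns: stems with 2 vowels repeat the first consonant+vowel as a prefix; stems with 3 vowels delete the last vowel and add -al.
So vef → veibf.

veibf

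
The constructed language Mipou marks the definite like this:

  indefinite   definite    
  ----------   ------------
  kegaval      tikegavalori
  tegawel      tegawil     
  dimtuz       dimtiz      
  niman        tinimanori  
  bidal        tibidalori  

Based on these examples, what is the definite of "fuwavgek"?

fuwavgik

"fuwavgek" has last vowel 'e'. The one such stem in the data (tegawel → tegawil) changes the last vowel to 'i' (as does dimtuz), so the same rule applies.
The other pattern: stems whose last vowel is 'a' add ti- … -ori around the stem.
So fuwavgek → fuwavgik.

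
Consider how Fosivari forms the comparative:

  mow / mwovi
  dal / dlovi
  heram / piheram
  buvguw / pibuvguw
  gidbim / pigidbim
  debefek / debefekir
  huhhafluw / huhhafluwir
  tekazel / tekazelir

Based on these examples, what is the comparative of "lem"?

lmovi

mow and buvguw both end in -w yet inflect differently (mwovi, pibuvguw), so the final letter is not what conditions the rule; the number of vowels is.
"lem" has 1 vowel. The stems with 1 vowel (mow → mwovi, dal → dlovi) delete the last vowel and add -ovi.
The other patterns: stems with 2 vowels add the prefix pi-; stems with 3 vowels add -ir.
So lem → lmovi.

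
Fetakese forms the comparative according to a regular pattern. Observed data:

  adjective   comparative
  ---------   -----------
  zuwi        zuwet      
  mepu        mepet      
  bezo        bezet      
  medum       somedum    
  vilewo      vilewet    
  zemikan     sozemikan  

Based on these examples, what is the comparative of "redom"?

medum and mepu both have last vowel 'u' yet inflect differently (somedum, mepet), so the last vowel is not what conditions the rule; whether the stem ends in a vowel or a consonant is.
"redom" ends in a consonant. The stems ending in a consonant (medum → somedum, zemikan → sozemikan) add the prefix so-.
The other pattern: stems ending in a vowel drop the final letter and add -et.
So redom → soredom.

soredom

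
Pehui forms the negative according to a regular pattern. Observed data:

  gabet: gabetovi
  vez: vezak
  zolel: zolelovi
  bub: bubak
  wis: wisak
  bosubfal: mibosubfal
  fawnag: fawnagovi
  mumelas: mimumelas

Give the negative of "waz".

wazak

"waz" has 1 vowel. The stems with 1 vowel (wis → wisak, vez → vezak, bub → bubak) add -ak.
The other patterns: stems with 2 vowels add -ovi; stems with 3 vowels add the prefix mi-.
So waz → wazak.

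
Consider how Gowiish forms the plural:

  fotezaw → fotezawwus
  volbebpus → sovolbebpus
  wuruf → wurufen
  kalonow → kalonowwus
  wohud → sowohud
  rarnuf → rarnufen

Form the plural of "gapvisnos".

sogapvisnos

wuruf and volbebpus both have last vowel 'u' yet inflect differently (wurufen, sovolbebpus), so the last vowel is not what conditions the rule; the final letter is.
"gapvisnos" ends in -s. The one such stem in the data (volbebpus → sovolbebpus) adds the prefix so-, so the same rule applies.
So gapvisnos → sogapvisnos.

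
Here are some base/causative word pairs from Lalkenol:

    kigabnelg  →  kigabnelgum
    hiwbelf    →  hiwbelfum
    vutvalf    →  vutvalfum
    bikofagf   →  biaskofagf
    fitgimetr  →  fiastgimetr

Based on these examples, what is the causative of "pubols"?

hiwbelf and bikofagf both end in -f yet inflect differently (hiwbelfum, biaskofagf), so the final letter is not what conditions the rule; the second-to-last letter is.
"pubols" has second-to-last letter 'l'. The stems whose second-to-last letter is 'l' (kigabnelg → kigabnelgum, hiwbelf → hiwbelfum, vutvalf → vutvalfum) add -um.
The other pattern: stems whose second-to-last letter is 'g' or 't' insert -as- after the first vowel.
So pubols → pubolsum.

pubolsum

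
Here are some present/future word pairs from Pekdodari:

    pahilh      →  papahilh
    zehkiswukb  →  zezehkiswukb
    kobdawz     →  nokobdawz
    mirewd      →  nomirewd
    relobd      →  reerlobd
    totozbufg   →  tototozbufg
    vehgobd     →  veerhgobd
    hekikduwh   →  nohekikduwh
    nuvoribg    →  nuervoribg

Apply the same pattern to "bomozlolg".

"bomozlolg" has second-to-last letter 'l'. The one such stem in the data (pahilh → papahilh) repeats the first consonant+vowel as a prefix (as do zehkiswukb, totozbufg), so the same rule applies.
So bomozlolg → bobomozlolg.

bobomozlolg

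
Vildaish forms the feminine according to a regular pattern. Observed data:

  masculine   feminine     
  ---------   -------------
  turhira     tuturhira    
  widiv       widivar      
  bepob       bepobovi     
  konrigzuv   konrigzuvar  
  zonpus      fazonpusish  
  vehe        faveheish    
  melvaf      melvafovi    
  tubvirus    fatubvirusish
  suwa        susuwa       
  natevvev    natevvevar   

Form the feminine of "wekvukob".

wekvukobovi

konrigzuv and zonpus both have last vowel 'u' yet inflect differently (konrigzuvar, fazonpusish), so the last vowel is not what conditions the rule; the final letter is.
"wekvukob" ends in -b. The one such stem in the data (bepob → bepobovi) adds -ovi, so the same rule applies.
The other patterns: stems ending in -v add -ar; stems ending in -e or -s add fa- … -ish around the stem; stems ending in -a repeat the first consonant+vowel as a prefix.
So wekvukob → wekvukobovi.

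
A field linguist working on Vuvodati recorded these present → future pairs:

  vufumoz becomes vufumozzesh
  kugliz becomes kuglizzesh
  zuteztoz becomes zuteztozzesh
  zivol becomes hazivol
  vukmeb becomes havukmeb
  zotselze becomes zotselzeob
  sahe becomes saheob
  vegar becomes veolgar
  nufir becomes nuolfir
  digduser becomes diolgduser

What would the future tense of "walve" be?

vufumoz and zivol both have last vowel 'o' yet inflect differently (vufumozzesh, hazivol), so the last vowel is not what conditions the rule; the final letter is.
"walve" ends in -e. The stems ending in -e (zotselze → zotselzeob, sahe → saheob) add -ob.
The other patterns: stems ending in -z double the final consonant and add -esh; stems ending in -b or -l add the prefix ha-; stems ending in -r insert -ol- after the first vowel.
So walve → walveob.

walveob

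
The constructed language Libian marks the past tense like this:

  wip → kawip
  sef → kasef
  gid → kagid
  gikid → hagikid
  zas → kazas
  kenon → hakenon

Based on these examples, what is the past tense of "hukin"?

"hukin" has 2 vowels. The stems with 2 vowels (gikid → hagikid, kenon → hakenon) add the prefix ha-.
So hukin → hahukin.

hahukin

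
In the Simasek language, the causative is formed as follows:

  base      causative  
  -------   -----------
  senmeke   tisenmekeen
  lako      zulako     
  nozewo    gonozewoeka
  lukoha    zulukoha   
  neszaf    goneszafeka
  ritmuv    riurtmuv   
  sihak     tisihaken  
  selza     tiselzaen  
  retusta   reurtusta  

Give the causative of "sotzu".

tisotzuen

"sotzu" begins with s-. The stems beginning with s- (sihak → tisihaken, senmeke → tisenmekeen, selza → tiselzaen) add ti- … -en around the stem.
The other patterns: stems beginning with n- add go- … -eka around the stem; stems beginning with r- insert -ur- after the first vowel; stems beginning with l- add the prefix zu-.
So sotzu → tisotzuen.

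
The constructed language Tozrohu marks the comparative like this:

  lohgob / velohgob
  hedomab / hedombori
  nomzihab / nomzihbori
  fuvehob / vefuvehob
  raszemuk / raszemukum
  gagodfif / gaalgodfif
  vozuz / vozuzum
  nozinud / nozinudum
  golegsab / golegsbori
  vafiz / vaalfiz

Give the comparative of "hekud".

hekudum

vozuz and vafiz both end in -z yet inflect differently (vozuzum, vaalfiz), so the final letter is not what conditions the rule; the last vowel is.
"hekud" has last vowel 'u'. The stems whose last vowel is 'u' (raszemuk → raszemukum, nozinud → nozinudum, vozuz → vozuzum) add -um.
So hekud → hekudum.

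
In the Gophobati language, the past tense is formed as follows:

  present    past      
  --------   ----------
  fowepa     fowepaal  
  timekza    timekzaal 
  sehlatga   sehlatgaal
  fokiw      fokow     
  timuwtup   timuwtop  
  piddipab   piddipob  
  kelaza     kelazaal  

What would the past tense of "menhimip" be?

menhimop

piddipab and fowepa both have last vowel 'a' yet inflect differently (piddipob, fowepaal), so the last vowel is not what conditions the rule; whether the stem ends in a vowel or a consonant is.
"menhimip" ends in a consonant. The stems ending in a consonant (fokiw → fokow, piddipab → piddipob, timuwtup → timuwtop) change the last vowel to 'o'.
So menhimip → menhimop.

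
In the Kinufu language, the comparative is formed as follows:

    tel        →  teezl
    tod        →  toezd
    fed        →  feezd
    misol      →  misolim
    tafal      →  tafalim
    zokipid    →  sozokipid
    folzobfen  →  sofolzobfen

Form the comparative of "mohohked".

somohohked

tel and misol both end in -l yet inflect differently (teezl, misolim), so the final letter is not what conditions the rule; the number of vowels is.
"mohohked" has 3 vowels. The stems with 3 vowels (zokipid → sozokipid, folzobfen → sofolzobfen) add the prefix so-.
The other patterns: stems with 1 vowel insert -ez- after the first vowel; stems with 2 vowels add -im.
So mohohked → somohohked.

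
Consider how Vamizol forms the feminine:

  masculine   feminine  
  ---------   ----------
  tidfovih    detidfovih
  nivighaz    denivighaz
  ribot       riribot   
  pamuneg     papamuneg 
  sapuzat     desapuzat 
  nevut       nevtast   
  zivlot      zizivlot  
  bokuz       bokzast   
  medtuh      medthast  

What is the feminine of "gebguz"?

gebgzast

"gebguz" has last vowel 'u'. The stems whose last vowel is 'u' (nevut → nevtast, medtuh → medthast, bokuz → bokzast) delete the last vowel and add -ast.
So gebguz → gebgzast.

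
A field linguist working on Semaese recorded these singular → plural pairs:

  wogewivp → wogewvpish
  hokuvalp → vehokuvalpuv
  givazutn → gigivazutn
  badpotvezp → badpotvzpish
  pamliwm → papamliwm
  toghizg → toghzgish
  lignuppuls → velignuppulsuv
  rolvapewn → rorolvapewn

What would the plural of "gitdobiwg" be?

gigitdobiwg

hokuvalp and badpotvezp both end in -p yet inflect differently (vehokuvalpuv, badpotvzpish), so the final letter is not what conditions the rule; the second-to-last letter is.
"gitdobiwg" has second-to-last letter 'w'. The stems whose second-to-last letter is 'w' (pamliwm → papamliwm, rolvapewn → rorolvapewn) repeat the first consonant+vowel as a prefix.
The other patterns: stems whose second-to-last letter is 'l' add ve- … -uv around the stem; stems whose second-to-last letter is 'v' or 'z' delete the last vowel and add -ish.
So gitdobiwg → gigitdobiwg.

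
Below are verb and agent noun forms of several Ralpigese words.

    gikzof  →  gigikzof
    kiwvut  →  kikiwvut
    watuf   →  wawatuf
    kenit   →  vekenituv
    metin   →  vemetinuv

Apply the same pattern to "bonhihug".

bobonhihug

kiwvut and kenit both end in -t yet inflect differently (kikiwvut, vekenituv), so the final letter is not what conditions the rule; the last vowel is.
"bonhihug" has last vowel 'u'. The stems whose last vowel is 'u' (kiwvut → kikiwvut, watuf → wawatuf) repeat the first consonant+vowel as a prefix.
The other pattern: stems whose last vowel is 'i' add ve- … -uv around the stem.
So bonhihug → bobonhihug.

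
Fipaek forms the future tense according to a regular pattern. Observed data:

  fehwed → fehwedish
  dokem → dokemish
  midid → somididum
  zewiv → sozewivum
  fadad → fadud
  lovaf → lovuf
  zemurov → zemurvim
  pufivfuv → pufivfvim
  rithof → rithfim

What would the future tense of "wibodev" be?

fehwed and midid both end in -d yet inflect differently (fehwedish, somididum), so the final letter is not what conditions the rule; the last vowel is.
"wibodev" has last vowel 'e'. The stems whose last vowel is 'e' (fehwed → fehwedish, dokem → dokemish) add -ish.
The other patterns: stems whose last vowel is 'i' add so- … -um around the stem; stems whose last vowel is 'a' change the last vowel to 'u'; stems whose last vowel is 'o' or 'u' delete the last vowel and add -im.
So wibodev → wibodevish.

wibodevish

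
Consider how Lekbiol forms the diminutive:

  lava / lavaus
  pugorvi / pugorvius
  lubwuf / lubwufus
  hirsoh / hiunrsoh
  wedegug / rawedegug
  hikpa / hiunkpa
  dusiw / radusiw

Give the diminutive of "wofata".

rawofata

hikpa and lava both end in -a yet inflect differently (hiunkpa, lavaus), so the final letter is not what conditions the rule; the first letter is.
"wofata" begins with w-. The one such stem in the data (wedegug → rawedegug) adds the prefix ra-, so the same rule applies.
So wofata → rawofata.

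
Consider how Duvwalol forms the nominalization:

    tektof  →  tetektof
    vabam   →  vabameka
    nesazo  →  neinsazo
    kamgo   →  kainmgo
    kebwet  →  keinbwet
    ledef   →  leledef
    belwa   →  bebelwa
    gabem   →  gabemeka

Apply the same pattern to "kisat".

kiinsat

"kisat" ends in -t. The one such stem in the data (kebwet → keinbwet) inserts -in- after the first vowel (as do nesazo, kamgo), so the same rule applies.
So kisat → kiinsat.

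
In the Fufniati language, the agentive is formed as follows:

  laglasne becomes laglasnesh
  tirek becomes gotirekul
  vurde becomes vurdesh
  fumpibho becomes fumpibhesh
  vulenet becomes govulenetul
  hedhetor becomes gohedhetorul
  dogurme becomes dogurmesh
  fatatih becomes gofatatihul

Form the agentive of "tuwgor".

vulenet and laglasne both have last vowel 'e' yet inflect differently (govulenetul, laglasnesh), so the last vowel is not what conditions the rule; whether the stem ends in a vowel or a consonant is.
"tuwgor" ends in a consonant. The stems ending in a consonant (vulenet → govulenetul, fatatih → gofatatihul, tirek → gotirekul) add go- … -ul around the stem.
The other pattern: stems ending in a vowel drop the final letter and add -esh.
So tuwgor → gotuwgorul.

gotuwgorul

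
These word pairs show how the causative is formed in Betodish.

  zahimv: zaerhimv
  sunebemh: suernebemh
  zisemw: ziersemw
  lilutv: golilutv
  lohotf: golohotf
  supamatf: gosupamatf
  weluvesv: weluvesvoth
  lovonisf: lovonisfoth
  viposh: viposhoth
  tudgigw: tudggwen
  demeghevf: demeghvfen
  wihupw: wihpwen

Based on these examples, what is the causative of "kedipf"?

zahimv and lilutv both end in -v yet inflect differently (zaerhimv, golilutv), so the final letter is not what conditions the rule; the second-to-last letter is.
"kedipf" has second-to-last letter 'p'. The one such stem in the data (wihupw → wihpwen) deletes the last vowel and adds -en (as do tudgigw, demeghevf), so the same rule applies.
The other patterns: stems whose second-to-last letter is 'm' insert -er- after the first vowel; stems whose second-to-last letter is 't' add the prefix go-; stems whose second-to-last letter is 's' add -oth.
So kedipf → kedpfen.

kedpfen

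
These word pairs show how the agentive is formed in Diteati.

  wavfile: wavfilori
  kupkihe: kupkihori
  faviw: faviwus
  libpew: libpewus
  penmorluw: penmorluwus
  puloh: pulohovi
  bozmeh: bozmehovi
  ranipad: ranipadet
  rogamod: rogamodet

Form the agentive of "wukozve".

wukozvori

wavfile and libpew both have last vowel 'e' yet inflect differently (wavfilori, libpewus), so the last vowel is not what conditions the rule; the final letter is.
"wukozve" ends in -e. The stems ending in -e (wavfile → wavfilori, kupkihe → kupkihori) drop the final letter and add -ori.
The other patterns: stems ending in -w add -us; stems ending in -h add -ovi; stems ending in -d add -et.
So wukozve → wukozvori.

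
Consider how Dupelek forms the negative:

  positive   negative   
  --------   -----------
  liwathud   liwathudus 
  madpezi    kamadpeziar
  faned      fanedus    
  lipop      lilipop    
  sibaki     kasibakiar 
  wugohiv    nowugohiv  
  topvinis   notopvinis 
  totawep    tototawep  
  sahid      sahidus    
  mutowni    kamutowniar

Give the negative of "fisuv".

nofisuv

madpezi and sahid both have last vowel 'i' yet inflect differently (kamadpeziar, sahidus), so the last vowel is not what conditions the rule; the final letter is.
"fisuv" ends in -v. The one such stem in the data (wugohiv → nowugohiv) adds the prefix no-, so the same rule applies.
The other patterns: stems ending in -i add ka- … -ar around the stem; stems ending in -d add -us; stems ending in -p repeat the first consonant+vowel as a prefix.
So fisuv → nofisuv.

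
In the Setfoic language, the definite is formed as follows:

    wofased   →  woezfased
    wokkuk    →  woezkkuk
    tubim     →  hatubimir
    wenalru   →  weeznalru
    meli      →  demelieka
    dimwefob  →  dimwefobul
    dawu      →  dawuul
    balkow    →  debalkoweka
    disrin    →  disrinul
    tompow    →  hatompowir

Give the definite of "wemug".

weezmug

dawu and wenalru both end in -u yet inflect differently (dawuul, weeznalru), so the final letter is not what conditions the rule; the first letter is.
"wemug" begins with w-. The stems beginning with w- (wenalru → weeznalru, wokkuk → woezkkuk, wofased → woezfased) insert -ez- after the first vowel.
So wemug → weezmug.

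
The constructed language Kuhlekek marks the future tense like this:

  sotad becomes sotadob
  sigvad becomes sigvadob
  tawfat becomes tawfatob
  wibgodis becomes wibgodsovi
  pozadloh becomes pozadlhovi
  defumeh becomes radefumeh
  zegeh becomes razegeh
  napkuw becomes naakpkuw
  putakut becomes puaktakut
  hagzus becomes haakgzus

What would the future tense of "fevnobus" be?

"fevnobus" has last vowel 'u'. The stems whose last vowel is 'u' (napkuw → naakpkuw, putakut → puaktakut, hagzus → haakgzus) insert -ak- after the first vowel.
So fevnobus → feakvnobus.

feakvnobus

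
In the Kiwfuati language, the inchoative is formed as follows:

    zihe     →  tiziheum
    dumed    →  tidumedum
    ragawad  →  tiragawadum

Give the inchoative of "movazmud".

timovazmudum

Every pair shown (zihe → tiziheum, dumed → tidumedum, ragawad → tiragawadum) follows the same rule: add ti- … -um around the stem.
So movazmud → timovazmudum.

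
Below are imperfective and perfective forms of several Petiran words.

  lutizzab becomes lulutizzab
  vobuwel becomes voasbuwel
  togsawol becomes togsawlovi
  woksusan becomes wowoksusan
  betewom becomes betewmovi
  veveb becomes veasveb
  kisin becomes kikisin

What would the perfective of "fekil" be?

fefekil

"fekil" has last vowel 'i'. The one such stem in the data (kisin → kikisin) repeats the first consonant+vowel as a prefix (as do lutizzab, woksusan), so the same rule applies.
So fekil → fefekil.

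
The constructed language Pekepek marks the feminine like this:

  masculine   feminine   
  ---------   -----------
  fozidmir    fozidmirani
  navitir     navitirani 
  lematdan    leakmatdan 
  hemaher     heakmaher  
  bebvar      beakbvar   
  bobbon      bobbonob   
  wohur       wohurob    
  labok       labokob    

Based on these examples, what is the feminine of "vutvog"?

fozidmir and hemaher both end in -r yet inflect differently (fozidmirani, heakmaher), so the final letter is not what conditions the rule; the last vowel is.
"vutvog" has last vowel 'o'. The stems whose last vowel is 'o' (bobbon → bobbonob, labok → labokob) add -ob.
So vutvog → vutvogob.

vutvogob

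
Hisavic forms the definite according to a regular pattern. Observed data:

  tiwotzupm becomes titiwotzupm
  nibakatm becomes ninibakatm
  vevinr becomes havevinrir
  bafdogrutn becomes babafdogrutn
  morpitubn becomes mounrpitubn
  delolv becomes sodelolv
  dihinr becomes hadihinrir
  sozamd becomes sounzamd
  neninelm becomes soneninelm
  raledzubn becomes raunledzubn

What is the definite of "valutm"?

vavalutm

"valutm" has second-to-last letter 't'. The stems whose second-to-last letter is 't' (bafdogrutn → babafdogrutn, nibakatm → ninibakatm) repeat the first consonant+vowel as a prefix.
So valutm → vavalutm.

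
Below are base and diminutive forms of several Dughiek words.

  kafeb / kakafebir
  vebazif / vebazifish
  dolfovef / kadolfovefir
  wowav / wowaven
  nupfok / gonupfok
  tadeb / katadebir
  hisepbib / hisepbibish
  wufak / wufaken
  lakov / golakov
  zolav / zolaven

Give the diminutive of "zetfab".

zetfaben

"zetfab" has last vowel 'a'. The stems whose last vowel is 'a' (wowav → wowaven, wufak → wufaken, zolav → zolaven) add -en.
The other patterns: stems whose last vowel is 'o' add the prefix go-; stems whose last vowel is 'e' add ka- … -ir around the stem; stems whose last vowel is 'i' add -ish.
So zetfab → zetfaben.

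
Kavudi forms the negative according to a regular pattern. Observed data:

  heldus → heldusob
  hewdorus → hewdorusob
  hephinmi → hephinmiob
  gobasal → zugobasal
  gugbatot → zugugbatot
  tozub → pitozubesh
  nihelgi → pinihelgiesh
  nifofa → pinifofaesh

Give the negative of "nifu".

pinifuesh

"nifu" begins with n-. The stems beginning with n- (nihelgi → pinihelgiesh, nifofa → pinifofaesh) add pi- … -esh around the stem.
So nifu → pinifuesh.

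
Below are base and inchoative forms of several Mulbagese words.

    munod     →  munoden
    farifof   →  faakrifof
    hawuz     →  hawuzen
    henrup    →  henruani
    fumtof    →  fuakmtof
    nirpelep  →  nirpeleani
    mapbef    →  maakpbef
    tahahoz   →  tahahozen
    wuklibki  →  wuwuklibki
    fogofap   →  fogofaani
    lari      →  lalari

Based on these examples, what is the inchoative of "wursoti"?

wuwursoti

nirpelep and mapbef both have last vowel 'e' yet inflect differently (nirpeleani, maakpbef), so the last vowel is not what conditions the rule; the final letter is.
"wursoti" ends in -i. The stems ending in -i (wuklibki → wuwuklibki, lari → lalari) repeat the first consonant+vowel as a prefix.
The other patterns: stems ending in -p drop the final letter and add -ani; stems ending in -f insert -ak- after the first vowel; stems ending in -d or -z add -en.
So wursoti → wuwursoti.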